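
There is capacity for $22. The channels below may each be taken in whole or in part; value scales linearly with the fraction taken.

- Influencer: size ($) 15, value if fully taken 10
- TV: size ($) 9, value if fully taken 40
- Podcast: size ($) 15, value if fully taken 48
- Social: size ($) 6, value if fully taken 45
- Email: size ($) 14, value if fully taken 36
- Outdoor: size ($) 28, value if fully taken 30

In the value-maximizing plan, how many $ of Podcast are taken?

Rank by value-to-size ratio: Social 45/6≈7.5, TV 40/9≈4.44, Podcast 48/15≈3.2, Email 36/14≈2.57, Outdoor 30/28≈1.07, Influencer 10/15≈0.667.
Take all of Social (6 $, value 45) → 16 $ left.
TV: take in full, 9 $ for value 40 → 7 left.
Only 7 $ remain; take 7/15 of Podcast for value 48×7/15 = 22.4.

7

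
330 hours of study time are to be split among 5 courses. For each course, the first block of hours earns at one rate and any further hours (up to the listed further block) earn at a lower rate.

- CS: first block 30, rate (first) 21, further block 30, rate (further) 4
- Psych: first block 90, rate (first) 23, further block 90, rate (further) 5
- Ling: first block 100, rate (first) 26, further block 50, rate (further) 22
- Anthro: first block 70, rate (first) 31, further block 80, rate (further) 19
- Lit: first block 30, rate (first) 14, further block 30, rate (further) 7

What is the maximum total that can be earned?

8360

Treat each block as its own option and order by rate: Anthro/first 31 > Ling/first 26 > Psych/first 23 > Ling/second 22 > CS/first 21 > Anthro/second 19 > Lit/first 14 > Lit/second 7 > Psych/second 5 > CS/second 4.
Fill Anthro first block (70 at 31) ; 260 left.
Ling/first (26): +100 ; 160 left.
Psych first at 23: fill all 90 ; 70 left.
Ling/second (22): +50 ; 20 left.
20 remain; put them into CS first at 21.
Total = 31×70 + 26×100 + 23×90 + 22×50 + 21×20 = 8360.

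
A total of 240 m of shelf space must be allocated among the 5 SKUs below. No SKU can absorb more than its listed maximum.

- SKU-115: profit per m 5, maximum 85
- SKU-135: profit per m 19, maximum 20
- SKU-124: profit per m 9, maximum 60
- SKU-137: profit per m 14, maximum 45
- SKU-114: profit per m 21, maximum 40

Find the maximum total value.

2765

Order the SKUs by profit per m: SKU-114 21 > SKU-135 19 > SKU-137 14 > SKU-124 9 > SKU-115 5.
Give SKU-114 40 to hit its cap of 40 ; 200 left.
SKU-135: +20 to 20 (cap) ; 180 left.
Give SKU-137 45 to hit its cap of 45 ; 135 left.
Give SKU-124 60 to hit its cap of 60 ; 75 left.
SKU-115 has room for 85 but only 75 remain, so it gets 75.
Total = 5×75 + 19×20 + 9×60 + 14×45 + 21×40 = 2765.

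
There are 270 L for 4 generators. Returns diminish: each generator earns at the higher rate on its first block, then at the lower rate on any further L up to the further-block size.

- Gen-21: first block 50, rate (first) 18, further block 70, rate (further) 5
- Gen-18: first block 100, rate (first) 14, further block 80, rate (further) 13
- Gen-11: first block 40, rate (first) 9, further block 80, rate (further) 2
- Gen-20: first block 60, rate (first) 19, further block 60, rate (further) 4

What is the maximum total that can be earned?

Order all 8 blocks by rate: Gen-20/tier1 19 > Gen-21/tier1 18 > Gen-18/tier1 14 > Gen-18/tier2 13 > Gen-11/tier1 9 > Gen-21/tier2 5 > Gen-20/tier2 4 > Gen-11/tier2 2.
Gen-20/tier1 (19): +60 — 210 left.
Fill Gen-21 tier1 block (50 at 18) — 160 left.
Gen-18/tier1 (14): +100 — 60 left.
60 remain; put them into Gen-18 tier2 at 13.
Total = 19×60 + 18×50 + 14×100 + 13×60 = 4220.

4220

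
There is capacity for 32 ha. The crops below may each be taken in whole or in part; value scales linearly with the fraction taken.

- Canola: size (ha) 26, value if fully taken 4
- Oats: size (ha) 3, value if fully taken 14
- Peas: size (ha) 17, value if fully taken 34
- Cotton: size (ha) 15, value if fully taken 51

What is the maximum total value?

Best value per unit of size first: Oats 14/3≈4.67, Cotton 51/15≈3.4, Peas 34/17≈2, Canola 4/26≈0.154.
All 3 ha of Oats fit (value 14) ; 29 remain.
Cotton: take in full, 15 ha for value 51 ; 14 left.
Fill the last 14 ha with part of Peas: 14/17 of it earns 28.
Total value = 93.

93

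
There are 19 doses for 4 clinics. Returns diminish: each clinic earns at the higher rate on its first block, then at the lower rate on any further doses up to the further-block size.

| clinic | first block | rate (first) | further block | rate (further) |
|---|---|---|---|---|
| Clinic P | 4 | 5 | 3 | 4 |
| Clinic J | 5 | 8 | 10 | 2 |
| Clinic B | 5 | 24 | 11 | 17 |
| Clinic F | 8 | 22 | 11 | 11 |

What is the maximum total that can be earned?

Order all 8 blocks by rate: Clinic B/T1 24 > Clinic F/T1 22 > Clinic B/T2 17 > Clinic F/T2 11 > Clinic J/T1 8 > Clinic P/T1 5 > Clinic P/T2 4 > Clinic J/T2 2.
Clinic B T1 at 24: fill all 5 — 14 left.
Clinic F T1 at 22: fill all 8 — 6 left.
Clinic B/T2: +6 of 11 at 17; pool empty.
Total = 24×5 + 22×8 + 17×6 = 398.

398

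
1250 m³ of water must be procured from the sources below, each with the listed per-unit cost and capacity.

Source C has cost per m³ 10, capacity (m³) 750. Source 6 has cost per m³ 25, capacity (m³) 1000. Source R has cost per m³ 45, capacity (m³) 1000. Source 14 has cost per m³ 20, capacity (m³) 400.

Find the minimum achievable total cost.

Use sources in increasing cost order.
Take 750 from Source C at 10 → need 500 more.
Take 400 from Source 14 at 20 → need 100 more.
Take 100 from Source 6 at 25 to finish.
Source R: unused.
Cost = 750×10 + 400×20 + 100×25 = 18000.

18000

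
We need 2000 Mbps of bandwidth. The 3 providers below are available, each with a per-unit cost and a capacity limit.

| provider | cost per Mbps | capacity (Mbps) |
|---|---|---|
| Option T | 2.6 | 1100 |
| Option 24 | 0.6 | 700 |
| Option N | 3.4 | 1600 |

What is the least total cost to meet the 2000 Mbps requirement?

Fill from the cheapest provider first.
Take 700 from Option 24 at 0.6 → need 1300 more.
Option T at 2.6: take all 1100 Mbps → 200 still needed.
Take 200 from Option N at 3.4 to finish.
Cost = 700×0.6 + 1100×2.6 + 200×3.4 = 3960.

3960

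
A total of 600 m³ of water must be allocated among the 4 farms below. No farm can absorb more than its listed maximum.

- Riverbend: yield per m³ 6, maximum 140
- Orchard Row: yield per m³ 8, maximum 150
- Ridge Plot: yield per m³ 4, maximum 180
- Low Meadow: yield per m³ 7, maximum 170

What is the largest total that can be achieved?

Order the farms by yield per m³: Orchard Row 8 > Low Meadow 7 > Riverbend 6 > Ridge Plot 4.
Orchard Row: +150 to 150 (cap) ; 450 left.
Low Meadow: +170 to 170 (cap) ; 280 left.
Riverbend: +140 to 140 (cap) ; 140 left.
Ridge Plot: +140 (room for 180) → 140. Pool exhausted.
Total = 6×140 + 8×150 + 4×140 + 7×170 = 3790.

3790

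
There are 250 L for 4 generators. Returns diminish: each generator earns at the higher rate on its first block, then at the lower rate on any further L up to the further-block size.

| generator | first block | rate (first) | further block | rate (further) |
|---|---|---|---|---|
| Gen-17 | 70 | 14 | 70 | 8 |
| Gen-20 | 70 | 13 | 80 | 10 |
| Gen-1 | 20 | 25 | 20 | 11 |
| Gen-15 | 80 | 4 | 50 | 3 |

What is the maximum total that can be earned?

3310

Rank every tier by rate: Gen-1/T1 25 > Gen-17/T1 14 > Gen-20/T1 13 > Gen-1/T2 11 > Gen-20/T2 10 > Gen-17/T2 8 > Gen-15/T1 4 > Gen-15/T2 3.
Gen-1 T1 at 25: fill all 20 ; 230 left.
Fill Gen-17 T1 block (70 at 14) ; 160 left.
Gen-20 T1 at 13: fill all 70 ; 90 left.
Gen-1/T2 (11): +20 ; 70 left.
70 remain; put them into Gen-20 T2 at 10.
Total = 25×20 + 14×70 + 13×70 + 11×20 + 10×70 = 3310.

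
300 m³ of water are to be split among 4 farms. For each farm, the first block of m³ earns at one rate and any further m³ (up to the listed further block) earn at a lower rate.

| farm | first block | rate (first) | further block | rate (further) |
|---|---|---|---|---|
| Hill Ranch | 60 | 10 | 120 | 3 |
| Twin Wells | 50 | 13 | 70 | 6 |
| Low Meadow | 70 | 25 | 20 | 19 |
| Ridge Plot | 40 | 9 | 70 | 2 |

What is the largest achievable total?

4100

Treat each block as its own option and order by rate: Low Meadow/first 25 > Low Meadow/second 19 > Twin Wells/first 13 > Hill Ranch/first 10 > Ridge Plot/first 9 > Twin Wells/second 6 > Hill Ranch/second 3 > Ridge Plot/second 2.
Fill Low Meadow first block (70 at 25) ; 230 left.
Fill Low Meadow second block (20 at 19) ; 210 left.
Twin Wells/first (13): +50 ; 160 left.
Hill Ranch first at 10: fill all 60 ; 100 left.
Fill Ridge Plot first block (40 at 9) ; 60 left.
Twin Wells/second: +60 of 70 at 6; pool empty.
Total = 25×70 + 19×20 + 13×50 + 10×60 + 9×40 + 6×60 = 4100.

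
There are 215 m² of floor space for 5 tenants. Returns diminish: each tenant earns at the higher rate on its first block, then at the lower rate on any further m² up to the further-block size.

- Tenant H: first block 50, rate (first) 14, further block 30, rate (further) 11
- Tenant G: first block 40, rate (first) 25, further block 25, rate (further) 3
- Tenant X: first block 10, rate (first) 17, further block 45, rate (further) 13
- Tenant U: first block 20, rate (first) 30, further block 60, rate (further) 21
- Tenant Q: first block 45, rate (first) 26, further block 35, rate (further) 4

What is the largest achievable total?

4760

Order all 10 blocks by rate: Tenant U/tier1 30 > Tenant Q/tier1 26 > Tenant G/tier1 25 > Tenant U/tier2 21 > Tenant X/tier1 17 > Tenant H/tier1 14 > Tenant X/tier2 13 > Tenant H/tier2 11 > Tenant Q/tier2 4 > Tenant G/tier2 3.
Tenant U tier1 at 30: fill all 20 → 195 left.
Tenant Q/tier1 (26): +45 → 150 left.
Tenant G/tier1 (25): +40 → 110 left.
Fill Tenant U tier2 block (60 at 21) → 50 left.
Fill Tenant X tier1 block (10 at 17) → 40 left.
40 remain; put them into Tenant H tier1 at 14.
Total = 30×20 + 26×45 + 25×40 + 21×60 + 17×10 + 14×40 = 4760.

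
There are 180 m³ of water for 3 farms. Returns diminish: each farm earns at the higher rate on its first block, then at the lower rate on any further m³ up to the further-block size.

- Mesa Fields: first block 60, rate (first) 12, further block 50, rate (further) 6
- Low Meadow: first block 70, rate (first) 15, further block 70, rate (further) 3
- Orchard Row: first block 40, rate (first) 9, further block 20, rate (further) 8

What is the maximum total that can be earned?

2210

Treat each block as its own option and order by rate: Low Meadow/T1 15 > Mesa Fields/T1 12 > Orchard Row/T1 9 > Orchard Row/T2 8 > Mesa Fields/T2 6 > Low Meadow/T2 3.
Fill Low Meadow T1 block (70 at 15) ; 110 left.
Mesa Fields T1 at 12: fill all 60 ; 50 left.
Orchard Row T1 at 9: fill all 40 ; 10 left.
Orchard Row/T2: +10 of 20 at 8; pool empty.
Total = 15×70 + 12×60 + 9×40 + 8×10 = 2210.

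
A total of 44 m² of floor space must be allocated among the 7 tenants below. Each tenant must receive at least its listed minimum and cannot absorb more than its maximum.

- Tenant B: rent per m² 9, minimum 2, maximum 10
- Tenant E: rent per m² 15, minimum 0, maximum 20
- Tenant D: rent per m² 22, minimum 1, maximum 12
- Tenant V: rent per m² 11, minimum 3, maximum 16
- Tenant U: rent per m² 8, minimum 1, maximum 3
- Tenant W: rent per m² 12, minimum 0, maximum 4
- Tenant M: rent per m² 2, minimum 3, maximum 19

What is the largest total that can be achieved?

Meeting every minimum uses 2+0+1+3+1+0+3 = 10 m², leaving 34.
Highest rent per m² first: Tenant D 22 > Tenant E 15 > Tenant W 12 > Tenant V 11 > Tenant B 9 > Tenant U 8 > Tenant M 2.
Give Tenant D 11 more to hit its cap of 12 → 23 left.
Tenant E: +20 to 20 (cap) → 3 left.
Tenant W has room for 4 more but only 3 remain, so it gets 3.
Total = 9×2 + 15×20 + 22×12 + 11×3 + 8×1 + 12×3 + 2×3 = 665.

665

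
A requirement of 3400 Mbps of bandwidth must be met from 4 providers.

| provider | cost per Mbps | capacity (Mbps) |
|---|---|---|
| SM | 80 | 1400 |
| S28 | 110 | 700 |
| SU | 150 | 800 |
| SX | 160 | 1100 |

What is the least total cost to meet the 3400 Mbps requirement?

Use providers in increasing cost order.
SM at 80: take all 1400 Mbps — 2000 still needed.
S28 at 110: take all 700 Mbps — 1300 still needed.
SU at 150: take all 800 Mbps — 500 still needed.
SX (160): take the remaining 500 — done.
Cost = 1400×80 + 700×110 + 800×150 + 500×160 = 389000.

389000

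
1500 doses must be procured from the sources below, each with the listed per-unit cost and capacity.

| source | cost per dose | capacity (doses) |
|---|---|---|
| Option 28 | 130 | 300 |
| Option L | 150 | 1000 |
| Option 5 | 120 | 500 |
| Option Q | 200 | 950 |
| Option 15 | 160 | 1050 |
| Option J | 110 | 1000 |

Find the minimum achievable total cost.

Fill from the cheapest source first.
Take 1000 from Option J at 110 → need 500 more.
Option 5 at 120: take all 500 doses → 0 still needed.
Option 28, Option L, Option 15, Option Q: unused.
Cost = 1000×110 + 500×120 = 170000.

170000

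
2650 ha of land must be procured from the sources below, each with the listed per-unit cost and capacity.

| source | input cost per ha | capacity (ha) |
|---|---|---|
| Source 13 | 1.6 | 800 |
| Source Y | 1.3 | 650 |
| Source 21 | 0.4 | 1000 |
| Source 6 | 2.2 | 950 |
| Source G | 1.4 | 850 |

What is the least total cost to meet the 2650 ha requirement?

2675

Use sources in increasing cost order.
Source 21 at 0.4: take all 1000 ha ; 1650 still needed.
Source Y at 1.3: take all 650 ha ; 1000 still needed.
Source G at 1.4: take all 850 ha ; 150 still needed.
Source 13 at 1.6: take 150 of its 800 ; requirement met.
Source 6: unused.
Cost = 1000×0.4 + 650×1.3 + 850×1.4 + 150×1.6 = 2675.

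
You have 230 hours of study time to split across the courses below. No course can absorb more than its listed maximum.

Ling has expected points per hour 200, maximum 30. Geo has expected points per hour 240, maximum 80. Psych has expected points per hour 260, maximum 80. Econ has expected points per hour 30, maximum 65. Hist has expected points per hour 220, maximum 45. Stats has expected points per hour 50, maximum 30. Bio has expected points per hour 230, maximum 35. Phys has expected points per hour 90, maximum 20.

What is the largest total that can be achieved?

Highest expected points per hour first: Psych 260 > Geo 240 > Bio 230 > Hist 220 > Ling 200 > Phys 90 > Stats 50 > Econ 30.
Psych takes 80 to reach its cap of 80 → 150 left.
Give Geo 80 to hit its cap of 80 → 70 left.
Bio takes 35 to reach its cap of 35 → 35 left.
Only 35 left; Hist takes them to reach 35.
Total = 240×80 + 260×80 + 220×35 + 230×35 = 55750.

55750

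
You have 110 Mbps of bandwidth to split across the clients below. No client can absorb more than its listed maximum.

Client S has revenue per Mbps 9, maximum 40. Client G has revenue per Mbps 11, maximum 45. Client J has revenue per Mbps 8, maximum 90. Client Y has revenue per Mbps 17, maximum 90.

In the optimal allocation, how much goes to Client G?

Highest revenue per Mbps first: Client Y 17 > Client G 11 > Client S 9 > Client J 8.
Client Y takes 90 to reach its cap of 90 ; 20 left.
Client G has room for 45 but only 20 remain, so it gets 20.

20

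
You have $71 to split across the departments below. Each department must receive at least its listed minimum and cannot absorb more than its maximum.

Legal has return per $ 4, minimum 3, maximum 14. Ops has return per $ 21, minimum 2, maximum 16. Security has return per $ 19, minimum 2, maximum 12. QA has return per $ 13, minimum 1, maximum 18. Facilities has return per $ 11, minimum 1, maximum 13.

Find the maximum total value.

Meeting every minimum uses 3+2+2+1+1 = 9 $, leaving 62.
Highest return per $ first: Ops 21 > Security 19 > QA 13 > Facilities 11 > Legal 4.
Give Ops 14 more to hit its cap of 16 → 48 left.
Security: +10 to 12 (cap) → 38 left.
QA: +17 to 18 (cap) → 21 left.
Facilities: +12 to 13 (cap) → 9 left.
Only 9 left; Legal takes them to reach 12.
Total = 4×12 + 21×16 + 19×12 + 13×18 + 11×13 = 989.

989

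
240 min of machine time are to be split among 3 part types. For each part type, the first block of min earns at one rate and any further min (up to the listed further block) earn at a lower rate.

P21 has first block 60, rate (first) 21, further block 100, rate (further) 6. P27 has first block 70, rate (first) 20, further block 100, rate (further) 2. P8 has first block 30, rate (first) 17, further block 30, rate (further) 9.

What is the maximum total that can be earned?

3740

Rank every tier by rate: P21/first 21 > P27/first 20 > P8/first 17 > P8/second 9 > P21/second 6 > P27/second 2.
P21 first at 21: fill all 60 — 180 left.
P27/first (20): +70 — 110 left.
Fill P8 first block (30 at 17) — 80 left.
P8 second at 9: fill all 30 — 50 left.
P21 second at 6: only 50 left, fill 50.
Total = 21×60 + 20×70 + 17×30 + 9×30 + 6×50 = 3740.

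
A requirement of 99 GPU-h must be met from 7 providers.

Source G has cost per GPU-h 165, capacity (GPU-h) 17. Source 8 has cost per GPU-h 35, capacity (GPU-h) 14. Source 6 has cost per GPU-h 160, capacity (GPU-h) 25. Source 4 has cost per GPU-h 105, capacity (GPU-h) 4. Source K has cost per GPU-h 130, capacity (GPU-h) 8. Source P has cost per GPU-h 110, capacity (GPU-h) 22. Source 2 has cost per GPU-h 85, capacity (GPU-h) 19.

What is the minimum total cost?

Fill from the cheapest provider first.
Source 8 at 35: take all 14 GPU-h — 85 still needed.
Take 19 from Source 2 at 85 — need 66 more.
Source 4 at 105: take all 4 GPU-h — 62 still needed.
Take 22 from Source P at 110 — need 40 more.
Source K (130): use full 8 — 32 GPU-h to go.
Take 25 from Source 6 at 160 — need 7 more.
Take 7 from Source G at 165 to finish.
Cost = 14×35 + 19×85 + 4×105 + 22×110 + 8×130 + 25×160 + 7×165 = 11140.

11140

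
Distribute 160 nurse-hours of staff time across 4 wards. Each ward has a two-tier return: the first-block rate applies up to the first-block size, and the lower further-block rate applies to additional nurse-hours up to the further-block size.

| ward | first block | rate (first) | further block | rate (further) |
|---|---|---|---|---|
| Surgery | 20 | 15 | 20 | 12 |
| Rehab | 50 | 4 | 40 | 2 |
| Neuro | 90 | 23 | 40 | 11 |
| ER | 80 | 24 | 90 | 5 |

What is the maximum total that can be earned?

Rank every tier by rate: ER/tier1 24 > Neuro/tier1 23 > Surgery/tier1 15 > Surgery/tier2 12 > Neuro/tier2 11 > ER/tier2 5 > Rehab/tier1 4 > Rehab/tier2 2.
ER tier1 at 24: fill all 80 ; 80 left.
Neuro tier1 at 23: only 80 left, fill 80.
Total = 24×80 + 23×80 = 3760.

3760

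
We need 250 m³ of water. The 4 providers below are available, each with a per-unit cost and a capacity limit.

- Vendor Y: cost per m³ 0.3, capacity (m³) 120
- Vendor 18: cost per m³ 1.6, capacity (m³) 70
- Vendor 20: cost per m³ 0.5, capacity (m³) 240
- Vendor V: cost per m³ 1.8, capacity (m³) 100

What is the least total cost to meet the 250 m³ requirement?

101

Cheapest first:
Vendor Y (0.3): use full 120 — 130 m³ to go.
Vendor 20 (0.5): take the remaining 130 — done.
Vendor 18, Vendor V: unused.
Cost = 120×0.3 + 130×0.5 = 101.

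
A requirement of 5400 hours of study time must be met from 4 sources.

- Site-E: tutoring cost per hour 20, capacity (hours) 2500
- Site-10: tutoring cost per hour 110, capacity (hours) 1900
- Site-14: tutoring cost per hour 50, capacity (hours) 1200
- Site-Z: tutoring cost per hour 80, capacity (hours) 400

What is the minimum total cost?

285000

Cheapest first:
Site-E at 20: take all 2500 hours — 2900 still needed.
Site-14 at 50: take all 1200 hours — 1700 still needed.
Site-Z (80): use full 400 — 1300 hours to go.
Site-10 at 110: take 1300 of its 1900 — requirement met.
Cost = 2500×20 + 1200×50 + 400×80 + 1300×110 = 285000.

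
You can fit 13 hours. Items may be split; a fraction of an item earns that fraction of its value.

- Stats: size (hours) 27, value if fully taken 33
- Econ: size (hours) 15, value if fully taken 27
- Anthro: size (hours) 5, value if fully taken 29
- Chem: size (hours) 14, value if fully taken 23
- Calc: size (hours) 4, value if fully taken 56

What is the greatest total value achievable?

92.2

Best value per unit of size first: Calc 56/4≈14, Anthro 29/5≈5.8, Econ 27/15≈1.8, Chem 23/14≈1.64, Stats 33/27≈1.22.
Calc: take in full, 4 hours for value 56 → 9 left.
Take all of Anthro (5 hours, value 29) → 4 hours left.
Fill the last 4 hours with part of Econ: 4/15 of it earns 7.2.
Total value = 92.2.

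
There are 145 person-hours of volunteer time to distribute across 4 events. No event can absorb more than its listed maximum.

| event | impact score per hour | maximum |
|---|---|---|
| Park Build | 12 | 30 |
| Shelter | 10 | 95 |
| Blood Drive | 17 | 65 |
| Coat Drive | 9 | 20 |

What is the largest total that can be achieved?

Order the events by impact score per hour: Blood Drive 17 > Park Build 12 > Shelter 10 > Coat Drive 9.
Blood Drive takes 65 to reach its cap of 65 — 80 left.
Park Build: +30 to 30 (cap) — 50 left.
Only 50 left; Shelter takes them to reach 50.
Total = 12×30 + 10×50 + 17×65 = 1965.

1965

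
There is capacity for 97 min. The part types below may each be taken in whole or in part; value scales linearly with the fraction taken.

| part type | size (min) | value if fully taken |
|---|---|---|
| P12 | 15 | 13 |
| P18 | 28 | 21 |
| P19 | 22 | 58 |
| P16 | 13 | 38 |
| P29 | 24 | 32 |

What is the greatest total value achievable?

158.25

Rank by value-to-size ratio: P16 38/13≈2.92, P19 58/22≈2.64, P29 32/24≈1.33, P12 13/15≈0.867, P18 21/28≈0.75.
P16: take in full, 13 min for value 38 → 84 left.
P19: take in full, 22 min for value 58 → 62 left.
All 24 min of P29 fit (value 32) → 38 remain.
P12: take in full, 15 min for value 13 → 23 left.
23 min left: a 23/28 share of P18 gives 21×23/28 = 17.25.
Total value = 158.25.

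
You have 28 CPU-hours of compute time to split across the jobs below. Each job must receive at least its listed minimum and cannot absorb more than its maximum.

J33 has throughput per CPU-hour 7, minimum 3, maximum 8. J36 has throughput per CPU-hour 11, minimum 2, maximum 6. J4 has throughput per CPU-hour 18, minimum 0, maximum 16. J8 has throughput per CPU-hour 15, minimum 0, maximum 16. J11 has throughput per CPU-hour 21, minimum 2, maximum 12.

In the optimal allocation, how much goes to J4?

Meeting every minimum uses 3+2+0+0+2 = 7 CPU-hours, leaving 21.
Order the jobs by throughput per CPU-hour: J11 21 > J4 18 > J8 15 > J36 11 > J33 7.
J11 takes 10 more to reach its cap of 12 → 11 left.
J4: +11 (room for 16) → 11. Pool exhausted.

11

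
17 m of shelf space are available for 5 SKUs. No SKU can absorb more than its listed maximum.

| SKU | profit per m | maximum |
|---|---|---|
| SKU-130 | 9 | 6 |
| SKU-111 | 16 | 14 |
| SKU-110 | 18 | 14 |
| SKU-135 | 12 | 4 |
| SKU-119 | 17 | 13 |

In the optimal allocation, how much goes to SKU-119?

Rank by profit per m: SKU-110 18 > SKU-119 17 > SKU-111 16 > SKU-135 12 > SKU-130 9.
SKU-110: +14 to 14 (cap) — 3 left.
SKU-119 has room for 13 but only 3 remain, so it gets 3.

3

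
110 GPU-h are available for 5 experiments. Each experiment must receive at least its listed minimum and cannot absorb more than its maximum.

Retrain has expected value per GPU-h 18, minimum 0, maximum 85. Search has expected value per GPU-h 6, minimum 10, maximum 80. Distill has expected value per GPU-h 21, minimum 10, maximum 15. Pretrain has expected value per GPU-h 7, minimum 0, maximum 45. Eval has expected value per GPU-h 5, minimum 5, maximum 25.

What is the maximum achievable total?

1840

Meeting every minimum uses 0+10+10+0+5 = 25 GPU-h, leaving 85.
Rank by expected value per GPU-h: Distill 21 > Retrain 18 > Pretrain 7 > Search 6 > Eval 5.
Distill: +5 to 15 (cap) — 80 left.
Retrain: +80 (room for 85) → 80. Pool exhausted.
Total = 18×80 + 6×10 + 21×15 + 5×5 = 1840.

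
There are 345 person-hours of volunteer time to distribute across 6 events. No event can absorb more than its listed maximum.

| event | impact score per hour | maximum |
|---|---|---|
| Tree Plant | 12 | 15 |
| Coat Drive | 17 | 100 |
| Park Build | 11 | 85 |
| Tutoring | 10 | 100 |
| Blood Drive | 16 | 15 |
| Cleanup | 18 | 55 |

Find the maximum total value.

4795

Highest impact score per hour first: Cleanup 18 > Coat Drive 17 > Blood Drive 16 > Tree Plant 12 > Park Build 11 > Tutoring 10.
Cleanup: +55 to 55 (cap) → 290 left.
Coat Drive takes 100 to reach its cap of 100 → 190 left.
Give Blood Drive 15 to hit its cap of 15 → 175 left.
Tree Plant: +15 to 15 (cap) → 160 left.
Park Build: +85 to 85 (cap) → 75 left.
Tutoring has room for 100 but only 75 remain, so it gets 75.
Total = 12×15 + 17×100 + 11×85 + 10×75 + 16×15 + 18×55 = 4795.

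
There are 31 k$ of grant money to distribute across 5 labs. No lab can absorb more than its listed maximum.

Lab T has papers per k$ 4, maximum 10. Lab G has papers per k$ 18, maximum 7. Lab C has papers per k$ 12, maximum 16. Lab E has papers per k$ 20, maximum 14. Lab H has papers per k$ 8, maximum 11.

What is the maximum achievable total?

526

Order the labs by papers per k$: Lab E 20 > Lab G 18 > Lab C 12 > Lab H 8 > Lab T 4.
Give Lab E 14 to hit its cap of 14 → 17 left.
Lab G: +7 to 7 (cap) → 10 left.
Only 10 left; Lab C takes them to reach 10.
Total = 18×7 + 12×10 + 20×14 = 526.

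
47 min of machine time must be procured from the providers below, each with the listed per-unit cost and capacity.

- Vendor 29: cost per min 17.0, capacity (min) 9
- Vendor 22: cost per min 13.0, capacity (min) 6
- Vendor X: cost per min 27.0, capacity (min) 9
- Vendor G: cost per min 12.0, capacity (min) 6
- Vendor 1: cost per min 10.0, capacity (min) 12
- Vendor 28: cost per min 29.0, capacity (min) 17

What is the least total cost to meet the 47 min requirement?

Use providers in increasing cost order.
Vendor 1 (10.0): use full 12 → 35 min to go.
Take 6 from Vendor G at 12.0 → need 29 more.
Vendor 22 at 13.0: take all 6 min → 23 still needed.
Vendor 29 at 17.0: take all 9 min → 14 still needed.
Take 9 from Vendor X at 27.0 → need 5 more.
Vendor 28 at 29.0: take 5 of its 17 → requirement met.
Cost = 12×10.0 + 6×12.0 + 6×13.0 + 9×17.0 + 9×27.0 + 5×29.0 = 811.

811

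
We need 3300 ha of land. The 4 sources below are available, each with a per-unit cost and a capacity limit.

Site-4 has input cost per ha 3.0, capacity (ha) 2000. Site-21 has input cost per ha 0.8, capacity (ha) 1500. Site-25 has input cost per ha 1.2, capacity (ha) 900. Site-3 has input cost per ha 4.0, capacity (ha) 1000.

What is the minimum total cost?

4980

Use sources in increasing cost order.
Take 1500 from Site-21 at 0.8 ; need 1800 more.
Site-25 at 1.2: take all 900 ha ; 900 still needed.
Site-4 (3.0): take the remaining 900 ; done.
Site-3: unused.
Cost = 1500×0.8 + 900×1.2 + 900×3.0 = 4980.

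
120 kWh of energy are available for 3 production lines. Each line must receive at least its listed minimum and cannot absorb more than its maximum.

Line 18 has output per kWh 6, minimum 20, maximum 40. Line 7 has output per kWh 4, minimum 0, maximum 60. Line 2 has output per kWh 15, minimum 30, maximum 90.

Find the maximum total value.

1530

Meeting every minimum uses 20+0+30 = 50 kWh, leaving 70.
Rank by output per kWh: Line 2 15 > Line 18 6 > Line 7 4.
Line 2 takes 60 more to reach its cap of 90 → 10 left.
Line 18 has room for 20 more but only 10 remain, so it gets 30.
Total = 6×30 + 15×90 = 1530.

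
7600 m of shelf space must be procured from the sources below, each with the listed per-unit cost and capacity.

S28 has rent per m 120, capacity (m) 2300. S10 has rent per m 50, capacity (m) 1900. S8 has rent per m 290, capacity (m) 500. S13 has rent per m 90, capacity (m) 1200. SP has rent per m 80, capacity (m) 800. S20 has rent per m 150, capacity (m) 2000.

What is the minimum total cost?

Fill from the cheapest source first.
S10 (50): use full 1900 — 5700 m to go.
Take 800 from SP at 80 — need 4900 more.
Take 1200 from S13 at 90 — need 3700 more.
S28 (120): use full 2300 — 1400 m to go.
S20 at 150: take 1400 of its 2000 — requirement met.
S8: unused.
Cost = 1900×50 + 800×80 + 1200×90 + 2300×120 + 1400×150 = 753000.

753000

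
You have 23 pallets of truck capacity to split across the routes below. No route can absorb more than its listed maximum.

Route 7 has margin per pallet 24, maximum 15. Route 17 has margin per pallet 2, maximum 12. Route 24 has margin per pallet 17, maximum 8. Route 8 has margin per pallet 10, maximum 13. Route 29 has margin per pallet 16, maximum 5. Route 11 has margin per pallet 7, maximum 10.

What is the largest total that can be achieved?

496

Highest margin per pallet first: Route 7 24 > Route 24 17 > Route 29 16 > Route 8 10 > Route 11 7 > Route 17 2.
Give Route 7 15 to hit its cap of 15 → 8 left.
Route 24: +8 to 8 (cap) → 0 left.
Total = 24×15 + 17×8 = 496.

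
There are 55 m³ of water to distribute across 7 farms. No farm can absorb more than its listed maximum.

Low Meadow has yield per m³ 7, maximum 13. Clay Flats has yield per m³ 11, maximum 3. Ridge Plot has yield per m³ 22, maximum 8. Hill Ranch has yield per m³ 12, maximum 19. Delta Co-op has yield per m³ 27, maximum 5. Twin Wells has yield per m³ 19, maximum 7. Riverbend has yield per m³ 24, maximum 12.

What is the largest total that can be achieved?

Rank by yield per m³: Delta Co-op 27 > Riverbend 24 > Ridge Plot 22 > Twin Wells 19 > Hill Ranch 12 > Clay Flats 11 > Low Meadow 7.
Delta Co-op: +5 to 5 (cap) — 50 left.
Riverbend: +12 to 12 (cap) — 38 left.
Ridge Plot: +8 to 8 (cap) — 30 left.
Twin Wells takes 7 to reach its cap of 7 — 23 left.
Hill Ranch takes 19 to reach its cap of 19 — 4 left.
Clay Flats: +3 to 3 (cap) — 1 left.
Only 1 left; Low Meadow takes them to reach 1.
Total = 7×1 + 11×3 + 22×8 + 12×19 + 27×5 + 19×7 + 24×12 = 1000.

1000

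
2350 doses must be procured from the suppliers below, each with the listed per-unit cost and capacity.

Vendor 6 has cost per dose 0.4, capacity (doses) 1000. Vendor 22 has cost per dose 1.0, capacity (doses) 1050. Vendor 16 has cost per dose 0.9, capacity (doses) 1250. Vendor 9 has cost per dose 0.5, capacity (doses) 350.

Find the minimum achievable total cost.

Fill from the cheapest supplier first.
Take 1000 from Vendor 6 at 0.4 — need 1350 more.
Vendor 9 (0.5): use full 350 — 1000 doses to go.
Vendor 16 at 0.9: take 1000 of its 1250 — requirement met.
Vendor 22: unused.
Cost = 1000×0.4 + 350×0.5 + 1000×0.9 = 1475.

1475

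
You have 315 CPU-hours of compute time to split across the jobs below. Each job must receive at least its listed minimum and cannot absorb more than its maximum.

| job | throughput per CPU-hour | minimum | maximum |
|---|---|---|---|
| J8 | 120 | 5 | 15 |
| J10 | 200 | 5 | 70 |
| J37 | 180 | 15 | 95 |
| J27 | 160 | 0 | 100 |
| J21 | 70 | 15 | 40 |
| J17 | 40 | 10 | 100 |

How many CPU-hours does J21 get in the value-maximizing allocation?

Meeting every minimum uses 5+5+15+0+15+10 = 50 CPU-hours, leaving 265.
Rank by throughput per CPU-hour: J10 200 > J37 180 > J27 160 > J8 120 > J21 70 > J17 40.
J10: +65 to 70 (cap) ; 200 left.
J37: +80 to 95 (cap) ; 120 left.
J27 takes 100 more to reach its cap of 100 ; 20 left.
J8: +10 to 15 (cap) ; 10 left.
J21: +10 (room for 25) → 25. Pool exhausted.

25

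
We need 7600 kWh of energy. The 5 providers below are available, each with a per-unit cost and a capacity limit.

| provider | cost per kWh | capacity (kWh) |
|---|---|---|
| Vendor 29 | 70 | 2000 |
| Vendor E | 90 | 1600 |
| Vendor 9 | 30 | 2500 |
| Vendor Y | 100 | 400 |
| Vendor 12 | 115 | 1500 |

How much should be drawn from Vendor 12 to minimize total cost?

Cheapest first:
Vendor 9 (30): use full 2500 — 5100 kWh to go.
Take 2000 from Vendor 29 at 70 — need 3100 more.
Take 1600 from Vendor E at 90 — need 1500 more.
Vendor Y (100): use full 400 — 1100 kWh to go.
Take 1100 from Vendor 12 at 115 to finish.

1100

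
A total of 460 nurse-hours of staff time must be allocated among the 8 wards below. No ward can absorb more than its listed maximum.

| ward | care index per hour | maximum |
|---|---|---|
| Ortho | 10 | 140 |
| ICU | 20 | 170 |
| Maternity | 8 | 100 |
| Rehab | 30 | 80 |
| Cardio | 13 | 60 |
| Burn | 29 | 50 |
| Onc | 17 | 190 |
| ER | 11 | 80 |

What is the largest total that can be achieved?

9970

Highest care index per hour first: Rehab 30 > Burn 29 > ICU 20 > Onc 17 > Cardio 13 > ER 11 > Ortho 10 > Maternity 8.
Rehab takes 80 to reach its cap of 80 → 380 left.
Burn: +50 to 50 (cap) → 330 left.
ICU: +170 to 170 (cap) → 160 left.
Onc has room for 190 but only 160 remain, so it gets 160.
Total = 20×170 + 30×80 + 29×50 + 17×160 = 9970.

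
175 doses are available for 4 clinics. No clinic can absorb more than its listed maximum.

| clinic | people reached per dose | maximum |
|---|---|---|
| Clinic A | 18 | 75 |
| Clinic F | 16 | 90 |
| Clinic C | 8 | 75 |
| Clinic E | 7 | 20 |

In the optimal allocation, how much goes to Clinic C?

Highest people reached per dose first: Clinic A 18 > Clinic F 16 > Clinic C 8 > Clinic E 7.
Clinic A takes 75 to reach its cap of 75 — 100 left.
Give Clinic F 90 to hit its cap of 90 — 10 left.
Only 10 left; Clinic C takes them to reach 10.

10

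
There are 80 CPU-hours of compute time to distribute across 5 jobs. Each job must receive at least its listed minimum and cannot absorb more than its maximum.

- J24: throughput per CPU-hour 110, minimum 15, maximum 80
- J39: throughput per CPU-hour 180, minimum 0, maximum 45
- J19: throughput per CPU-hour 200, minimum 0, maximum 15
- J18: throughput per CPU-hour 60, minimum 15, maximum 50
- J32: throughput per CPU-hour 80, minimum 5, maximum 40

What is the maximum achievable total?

Meeting every minimum uses 15+0+0+15+5 = 35 CPU-hours, leaving 45.
Highest throughput per CPU-hour first: J19 200 > J39 180 > J24 110 > J32 80 > J18 60.
Give J19 15 more to hit its cap of 15 — 30 left.
J39 has room for 45 more but only 30 remain, so it gets 30.
Total = 110×15 + 180×30 + 200×15 + 60×15 + 80×5 = 11350.

11350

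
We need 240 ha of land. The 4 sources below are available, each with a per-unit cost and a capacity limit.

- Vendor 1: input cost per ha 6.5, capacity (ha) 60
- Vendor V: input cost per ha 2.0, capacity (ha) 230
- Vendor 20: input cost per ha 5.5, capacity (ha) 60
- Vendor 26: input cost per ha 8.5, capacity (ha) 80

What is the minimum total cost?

515

Use sources in increasing cost order.
Vendor V (2.0): use full 230 ; 10 ha to go.
Vendor 20 at 5.5: take 10 of its 60 ; requirement met.
Vendor 1, Vendor 26: unused.
Cost = 230×2.0 + 10×5.5 = 515.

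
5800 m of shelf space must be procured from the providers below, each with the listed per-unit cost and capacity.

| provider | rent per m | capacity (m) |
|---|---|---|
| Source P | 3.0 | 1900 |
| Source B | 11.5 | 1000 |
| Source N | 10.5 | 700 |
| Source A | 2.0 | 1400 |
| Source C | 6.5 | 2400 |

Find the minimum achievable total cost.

25150

Cheapest first:
Source A at 2.0: take all 1400 m — 4400 still needed.
Source P at 3.0: take all 1900 m — 2500 still needed.
Source C at 6.5: take all 2400 m — 100 still needed.
Take 100 from Source N at 10.5 to finish.
Source B: unused.
Cost = 1400×2.0 + 1900×3.0 + 2400×6.5 + 100×10.5 = 25150.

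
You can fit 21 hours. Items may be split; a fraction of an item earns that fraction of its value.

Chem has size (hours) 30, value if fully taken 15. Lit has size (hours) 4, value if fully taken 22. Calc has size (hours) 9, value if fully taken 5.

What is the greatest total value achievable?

Rank by value-to-size ratio: Lit 22/4≈5.5, Calc 5/9≈0.556, Chem 15/30≈0.5.
Take all of Lit (4 hours, value 22) — 17 hours left.
All 9 hours of Calc fit (value 5) — 8 remain.
Only 8 hours remain; take 8/30 of Chem for value 15×8/30 = 4.
Total value = 31.

31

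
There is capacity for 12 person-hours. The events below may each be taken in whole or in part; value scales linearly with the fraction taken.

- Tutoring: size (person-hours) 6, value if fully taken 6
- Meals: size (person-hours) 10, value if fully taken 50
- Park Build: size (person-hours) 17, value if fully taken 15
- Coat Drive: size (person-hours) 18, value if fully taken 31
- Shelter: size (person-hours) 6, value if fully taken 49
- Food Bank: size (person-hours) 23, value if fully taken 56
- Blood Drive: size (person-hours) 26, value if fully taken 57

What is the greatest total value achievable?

79

Rank by value-to-size ratio: Shelter 49/6≈8.17, Meals 50/10≈5, Food Bank 56/23≈2.43, Blood Drive 57/26≈2.19, Coat Drive 31/18≈1.72, Tutoring 6/6≈1, Park Build 15/17≈0.882.
Shelter: take in full, 6 person-hours for value 49 ; 6 left.
Fill the last 6 person-hours with part of Meals: 6/10 of it earns 30.
Total value = 79.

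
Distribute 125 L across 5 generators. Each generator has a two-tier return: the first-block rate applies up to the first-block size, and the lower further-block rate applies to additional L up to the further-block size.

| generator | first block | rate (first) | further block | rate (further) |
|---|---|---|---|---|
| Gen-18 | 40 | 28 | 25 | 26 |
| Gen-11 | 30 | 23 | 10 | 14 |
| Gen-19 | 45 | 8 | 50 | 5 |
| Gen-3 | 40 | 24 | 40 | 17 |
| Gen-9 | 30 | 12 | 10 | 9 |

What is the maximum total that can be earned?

3190

Rank every tier by rate: Gen-18/tier1 28 > Gen-18/tier2 26 > Gen-3/tier1 24 > Gen-11/tier1 23 > Gen-3/tier2 17 > Gen-11/tier2 14 > Gen-9/tier1 12 > Gen-9/tier2 9 > Gen-19/tier1 8 > Gen-19/tier2 5.
Fill Gen-18 tier1 block (40 at 28) ; 85 left.
Fill Gen-18 tier2 block (25 at 26) ; 60 left.
Gen-3/tier1 (24): +40 ; 20 left.
Gen-11 tier1 at 23: only 20 left, fill 20.
Total = 28×40 + 26×25 + 24×40 + 23×20 = 3190.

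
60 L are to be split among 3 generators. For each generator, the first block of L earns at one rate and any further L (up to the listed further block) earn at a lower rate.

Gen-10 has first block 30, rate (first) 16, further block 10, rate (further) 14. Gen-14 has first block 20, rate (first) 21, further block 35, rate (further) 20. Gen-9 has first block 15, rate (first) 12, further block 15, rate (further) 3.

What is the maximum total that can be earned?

1200

Treat each block as its own option and order by rate: Gen-14/tier1 21 > Gen-14/tier2 20 > Gen-10/tier1 16 > Gen-10/tier2 14 > Gen-9/tier1 12 > Gen-9/tier2 3.
Gen-14/tier1 (21): +20 ; 40 left.
Gen-14 tier2 at 20: fill all 35 ; 5 left.
5 remain; put them into Gen-10 tier1 at 16.
Total = 21×20 + 20×35 + 16×5 = 1200.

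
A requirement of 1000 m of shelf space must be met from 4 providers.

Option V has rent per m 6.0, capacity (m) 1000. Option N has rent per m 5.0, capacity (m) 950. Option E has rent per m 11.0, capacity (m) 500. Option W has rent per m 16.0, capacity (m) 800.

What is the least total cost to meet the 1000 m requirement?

Fill from the cheapest provider first.
Take 950 from Option N at 5.0 — need 50 more.
Option V at 6.0: take 50 of its 1000 — requirement met.
Option E, Option W: unused.
Cost = 950×5.0 + 50×6.0 = 5050.

5050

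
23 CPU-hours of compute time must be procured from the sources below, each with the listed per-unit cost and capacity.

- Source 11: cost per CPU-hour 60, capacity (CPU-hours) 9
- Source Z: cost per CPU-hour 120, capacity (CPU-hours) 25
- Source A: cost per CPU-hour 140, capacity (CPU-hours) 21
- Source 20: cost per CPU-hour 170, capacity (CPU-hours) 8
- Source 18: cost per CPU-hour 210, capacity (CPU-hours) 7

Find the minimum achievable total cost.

Cheapest first:
Take 9 from Source 11 at 60 ; need 14 more.
Source Z at 120: take 14 of its 25 ; requirement met.
Source A, Source 20, Source 18: unused.
Cost = 9×60 + 14×120 = 2220.

2220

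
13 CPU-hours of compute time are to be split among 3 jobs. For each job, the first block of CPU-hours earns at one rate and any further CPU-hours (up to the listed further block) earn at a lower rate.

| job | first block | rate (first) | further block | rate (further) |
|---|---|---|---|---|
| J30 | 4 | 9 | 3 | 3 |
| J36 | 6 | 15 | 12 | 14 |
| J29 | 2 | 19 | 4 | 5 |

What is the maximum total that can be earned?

198

Treat each block as its own option and order by rate: J29/T1 19 > J36/T1 15 > J36/T2 14 > J30/T1 9 > J29/T2 5 > J30/T2 3.
J29/T1 (19): +2 — 11 left.
Fill J36 T1 block (6 at 15) — 5 left.
J36 T2 at 14: only 5 left, fill 5.
Total = 19×2 + 15×6 + 14×5 = 198.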